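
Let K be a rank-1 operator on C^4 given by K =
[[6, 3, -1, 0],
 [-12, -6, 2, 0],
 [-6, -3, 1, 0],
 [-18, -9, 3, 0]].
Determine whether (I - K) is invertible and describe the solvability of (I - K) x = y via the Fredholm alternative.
(I - K) is singular (det(I - K) = 0, i.e. 1 ∈ sigma(K)). (I - K) x = y is solvable iff y ⊥ ker((I - K)^*) = span{(6, 3, -1, 0)}, i.e. iff 6y_1 + 3y_2 - y_3 = 0. When solvable, the solutions are x = y + c·(1, -2, -1, -3), c arbitrary (ker(I - K) = span{(1, -2, -1, -3)}, dimension 1).

K has rank 1, so it is an outer product K = u v^T: every row of K is a multiple of one row vector. Reading off the entries, u = (1, -2, -1, -3) and v = (6, 3, -1, 0) (row i of K equals u_i·v^T). A rank-one matrix u v^T satisfies K u = u (v·u) and kills the (3)-dimensional subspace v^⊥, so its characteristic polynomial is lambda^3 (lambda - v·u) with v·u = tr K = 1. Hence the eigenvalues of I - K are 1 (multiplicity 3) and 1 - (1) = 0, so det(I - K) = 0. (Direct check: I - K =
[[-5, -3, 1, 0],
 [12, 7, -2, 0],
 [6, 3, 0, 0],
 [18, 9, -3, 1]]
has determinant 0.) So 1 is an eigenvalue of K and (I - K) is not invertible. The finite-dimensional Fredholm alternative says: either (I - K) is invertible, or ker(I - K) ≠ {0} and then range(I - K) = ker((I - K)^*)^⊥, with dim ker(I - K) = dim ker((I - K)^*). We are in the second case, so we need both kernels. Kernel of I - K: (I - K) u = u - u (v·u) = u - u = 0, so ker(I - K) = span{u} = span{(1, -2, -1, -3)} (it is exactly 1-dimensional because rank(I - K) = 3). Kernel of the adjoint: K is real, so (I - K)^* = I - K^T = I - v u^T, and (I - v u^T) v = v - v (u·v) = 0; hence ker((I - K)^*) = span{v} = span{(6, 3, -1, 0)}. Therefore (I - K) x = y is solvable iff <y, v> = 0, i.e. iff 6y_1 + 3y_2 - y_3 = 0. When this holds, K y = u (v·y) = 0, so (I - K) y = y and x = y is a particular solution; the full solution set is the line x = y + c·u = y + c·(1, -2, -1, -3), c ∈ C.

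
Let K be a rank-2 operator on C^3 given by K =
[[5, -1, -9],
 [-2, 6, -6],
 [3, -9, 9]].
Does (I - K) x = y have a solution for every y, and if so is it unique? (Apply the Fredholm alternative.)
(I - K) is invertible (det(I - K) = 81 ≠ 0), so for every y in C^3 the equation (I - K) x = y has a unique solution.

K has rank 2 and factors as K = U V^T = u1 v1^T + u2 v2^T with u1 = (-2, 0, 0), v1 = (-3, 2, 3), u2 = (-1, -2, 3), v2 = (1, -3, 3) (multiplying out reproduces the displayed K). The nonzero eigenvalues of U V^T coincide with those of the 2 x 2 matrix G = V^T U = [[v1·u1, v1·u2], [v2·u1, v2·u2]] = [[6, 8], [-2, 14]], and by the Sylvester determinant identity det(I_3 - U V^T) = det(I_2 - V^T U) = det([[-5, -8], [2, -13]]) = (-5)(-13) - (-8)(2) = 81. (Direct check: I - K =
[[-4, 1, 9],
 [2, -5, 6],
 [-3, 9, -8]]
has determinant 81.) The finite-dimensional Fredholm alternative says: either (I - K) is invertible, or ker(I - K) ≠ {0} and then range(I - K) = ker((I - K)^*)^⊥, with dim ker(I - K) = dim ker((I - K)^*). Since det(I - K) ≠ 0, 1 is not an eigenvalue of K and ker(I - K) = {0}, so we are in the first case: for every y there is a unique x = (I - K)^(-1) y. (Explicitly, by the Woodbury identity, (I - U V^T)^(-1) = I + U (I_2 - G)^(-1) V^T.)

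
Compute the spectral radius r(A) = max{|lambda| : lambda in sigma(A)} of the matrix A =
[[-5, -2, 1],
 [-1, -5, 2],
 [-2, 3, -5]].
r(A) = (9 + sqrt(21))/2 ≈ 6.7913

The eigenvalues of A are the roots of its characteristic polynomial. With M = A (coefficients from the trace, the sum of principal 2x2 minors, and det A):
  p(λ) = det(λ I - M) = λ^3 + 15λ^2 + 69λ + 90.
By the rational root theorem any rational root is an integer divisor of 90. Testing λ = -6: p(-6) = -216 + 540 - 414 + 90 = 0, so λ = -6 is a root. Dividing out (λ + 6) leaves p(λ) = (λ + 6)(λ^2 + 9λ + 15). For λ^2 + 9λ + 15 the discriminant is 21. It is nonnegative but not a perfect square, so the roots are real and irrational: λ = (-9 ± sqrt(21))/2 ≈ -2.2087, -6.7913.
Thus the eigenvalues (to 4 decimals) are -2.2087 (modulus 2.2087); -6.7913 (modulus 6.7913); -6 (modulus 6). The spectral radius is the largest modulus: r(A) = (9 + sqrt(21))/2 ≈ 6.7913. (Cross-check: r(A) ≤ ||A||_2 ≈ 7.8777; equality holds whenever A is normal, though it can also hold for some non-normal A.)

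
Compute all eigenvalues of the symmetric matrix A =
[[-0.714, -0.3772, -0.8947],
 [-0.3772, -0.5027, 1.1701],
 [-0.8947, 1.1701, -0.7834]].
sigma(A) ≈ {-2, -1, 1}

A is real symmetric, so its spectrum consists of real eigenvalues. Expanding the characteristic polynomial of the displayed matrix gives
  det(λ I - A) = p(λ) = λ^3 + (2)λ^2 + (-1)λ + (-2).
Solving p(λ) = 0 yields eigenvalues ≈ -2, -1, 1. (A is shown rounded to 4 decimals, so these recover the underlying integer eigenvalues to within that precision.)
Verification: the trace of A = -2 equals the sum of eigenvalues -2, and det(A) ≈ 2.0000 matches the eigenvalue product 2.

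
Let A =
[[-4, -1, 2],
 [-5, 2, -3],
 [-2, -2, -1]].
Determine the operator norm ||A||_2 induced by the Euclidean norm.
||A||_2 ≈ 6.9097 (= sqrt(largest eigenvalue of A^T A))

||A||_2 = sigma_max(A) = sqrt(lambda_max(A^T A)). Form the symmetric matrix M = A^T A =
[[45, -2, 9],
 [-2, 9, -6],
 [9, -6, 14]].
Its characteristic polynomial (trace, sum of principal 2x2 minors, determinant of M give the coefficients) is
  p(λ) = det(λ I - M) = λ^3 - 68λ^2 + 1040λ - 3481.
No integer candidate from the rational root theorem (±divisors of 3481) is a root, so the roots are irrational. The cubic discriminant is Δ = 227716245 > 0, so there are three distinct real roots. p(4) = -345 and p(5) = 144 have opposite signs, so a root lies in (4, 5); Newton's method refines it to λ ≈ 4.6814. p(15) = 194 and p(16) = -153 have opposite signs, so a root lies in (15, 16); Newton's method refines it to λ ≈ 15.5742. p(47) = -990 and p(48) = 359 have opposite signs, so a root lies in (47, 48); Newton's method refines it to λ ≈ 47.7444. Check (Vieta): the three roots sum to 68, matching tr M = 68.
So the eigenvalues of A^T A are ≈ 4.6814, 15.5742, 47.7444 (all ≥ 0, as they must be for A^T A). The largest is λ_max ≈ 47.7444, hence ||A||_2 = sqrt(λ_max) ≈ 6.9097.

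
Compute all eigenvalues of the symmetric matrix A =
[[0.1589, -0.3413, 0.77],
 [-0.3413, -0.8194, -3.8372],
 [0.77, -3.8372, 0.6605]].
sigma(A) ≈ {-4, 0, 4}

A is real symmetric, so its spectrum consists of real eigenvalues. Expanding the characteristic polynomial of the displayed matrix gives
  det(λ I - A) = p(λ) = λ^3 + (0)λ^2 + (-16)λ + (0).
Solving p(λ) = 0 yields eigenvalues ≈ -4, 0, 4. (A is shown rounded to 4 decimals, so these recover the underlying integer eigenvalues to within that precision.)
Verification: the trace of A = 0 equals the sum of eigenvalues 0, and det(A) ≈ 0.0001 matches the eigenvalue product 0.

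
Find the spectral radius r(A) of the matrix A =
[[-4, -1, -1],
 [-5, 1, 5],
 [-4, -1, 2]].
r(A) ≈ 4.9402

The eigenvalues of A are the roots of its characteristic polynomial. With M = A (coefficients from the trace, the sum of principal 2x2 minors, and det A):
  p(λ) = det(λ I - M) = λ^3 + λ^2 - 14λ + 27.
No integer candidate from the rational root theorem (±divisors of 27) is a root, so the roots are irrational. The cubic discriminant is Δ = -15423 < 0, so there is one real root and a complex-conjugate pair. p(-5) = -3 and p(-4) = 35 have opposite signs, so a root lies in (-5, -4); Newton's method refines it to λ ≈ -4.9402. Dividing out (λ - (-4.9402)) leaves approximately λ^2 - 3.9402λ + 5.4654. For λ^2 - 3.9402λ + 5.4654 the discriminant is -6.3363. It is negative, so the remaining roots are the complex-conjugate pair λ ≈ 1.9701 ± 1.2586i. Their product equals the constant term, so |λ|^2 ≈ 5.4654 and |λ| ≈ 2.3378.
Thus the eigenvalues (to 4 decimals) are -4.9402 (modulus 4.9402); 1.9701 ± 1.2586i (modulus 2.3378). The spectral radius is the largest modulus: r(A) ≈ 4.9402. (Cross-check: r(A) ≤ ||A||_2 ≈ 8.6885; equality holds whenever A is normal, though it can also hold for some non-normal A.)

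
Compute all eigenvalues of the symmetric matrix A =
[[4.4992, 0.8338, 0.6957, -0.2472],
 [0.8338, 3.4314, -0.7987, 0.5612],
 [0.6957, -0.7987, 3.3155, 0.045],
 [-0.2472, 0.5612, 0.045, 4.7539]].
sigma(A) ≈ {2, 4, 5} (5 with multiplicity 2)

A is real symmetric, so its spectrum consists of real eigenvalues. Expanding the characteristic polynomial of the displayed matrix gives
  det(λ I - A) = p(λ) = λ^4 + (-16)λ^3 + (93)λ^2 + (-230)λ + (200.0016).
Solving p(λ) = 0 yields eigenvalues ≈ 2, 4, 5, 5. (A is shown rounded to 4 decimals, so these recover the underlying integer eigenvalues to within that precision.)
Verification: the trace of A = 16 equals the sum of eigenvalues 16, and det(A) ≈ 200.0016 matches the eigenvalue product 200.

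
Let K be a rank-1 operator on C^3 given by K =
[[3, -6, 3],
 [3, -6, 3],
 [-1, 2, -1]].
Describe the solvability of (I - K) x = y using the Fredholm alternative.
(I - K) is invertible (det(I - K) = 5 ≠ 0), so for every y in C^3 the equation (I - K) x = y has a unique solution.

K has rank 1, so it is an outer product K = u v^T: every row of K is a multiple of one row vector. Reading off the entries, u = (-3, -3, 1) and v = (-1, 2, -1) (row i of K equals u_i·v^T). A rank-one matrix u v^T satisfies K u = u (v·u) and kills the (2)-dimensional subspace v^⊥, so its characteristic polynomial is lambda^2 (lambda - v·u) with v·u = tr K = -4. Hence the eigenvalues of I - K are 1 (multiplicity 2) and 1 - (-4) = 5, so det(I - K) = 5. (Direct check: I - K =
[[-2, 6, -3],
 [-3, 7, -3],
 [1, -2, 2]]
has determinant 5.) The finite-dimensional Fredholm alternative says: either (I - K) is invertible, or ker(I - K) ≠ {0} and then range(I - K) = ker((I - K)^*)^⊥, with dim ker(I - K) = dim ker((I - K)^*). Since det(I - K) ≠ 0, 1 is not an eigenvalue of K and ker(I - K) = {0}, so we are in the first case: for every y there is a unique x = (I - K)^(-1) y. Explicitly, by the Sherman–Morrison formula, (I - u v^T)^(-1) = I + u v^T/(1 - v·u), i.e. (I - K)^(-1) = I + K/(5).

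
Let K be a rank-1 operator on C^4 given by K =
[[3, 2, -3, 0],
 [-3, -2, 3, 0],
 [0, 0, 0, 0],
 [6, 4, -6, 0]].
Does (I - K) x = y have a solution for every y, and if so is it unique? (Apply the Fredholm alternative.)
(I - K) is singular (det(I - K) = 0, i.e. 1 ∈ sigma(K)). (I - K) x = y is solvable iff y ⊥ ker((I - K)^*) = span{(3, 2, -3, 0)}, i.e. iff 3y_1 + 2y_2 - 3y_3 = 0. When solvable, the solutions are x = y + c·(1, -1, 0, 2), c arbitrary (ker(I - K) = span{(1, -1, 0, 2)}, dimension 1).

K has rank 1, so it is an outer product K = u v^T: every row of K is a multiple of one row vector. Reading off the entries, u = (1, -1, 0, 2) and v = (3, 2, -3, 0) (row i of K equals u_i·v^T). A rank-one matrix u v^T satisfies K u = u (v·u) and kills the (3)-dimensional subspace v^⊥, so its characteristic polynomial is lambda^3 (lambda - v·u) with v·u = tr K = 1. Hence the eigenvalues of I - K are 1 (multiplicity 3) and 1 - (1) = 0, so det(I - K) = 0. (Direct check: I - K =
[[-2, -2, 3, 0],
 [3, 3, -3, 0],
 [0, 0, 1, 0],
 [-6, -4, 6, 1]]
has determinant 0.) So 1 is an eigenvalue of K and (I - K) is not invertible. The finite-dimensional Fredholm alternative says: either (I - K) is invertible, or ker(I - K) ≠ {0} and then range(I - K) = ker((I - K)^*)^⊥, with dim ker(I - K) = dim ker((I - K)^*). We are in the second case, so we need both kernels. Kernel of I - K: (I - K) u = u - u (v·u) = u - u = 0, so ker(I - K) = span{u} = span{(1, -1, 0, 2)} (it is exactly 1-dimensional because rank(I - K) = 3). Kernel of the adjoint: K is real, so (I - K)^* = I - K^T = I - v u^T, and (I - v u^T) v = v - v (u·v) = 0; hence ker((I - K)^*) = span{v} = span{(3, 2, -3, 0)}. Therefore (I - K) x = y is solvable iff <y, v> = 0, i.e. iff 3y_1 + 2y_2 - 3y_3 = 0. When this holds, K y = u (v·y) = 0, so (I - K) y = y and x = y is a particular solution; the full solution set is the line x = y + c·u = y + c·(1, -1, 0, 2), c ∈ C.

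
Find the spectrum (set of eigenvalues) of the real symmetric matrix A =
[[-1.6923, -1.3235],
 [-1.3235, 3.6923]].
sigma(A) ≈ {-2, 4}

A is real symmetric, so its spectrum consists of real eigenvalues. Expanding the characteristic polynomial of the displayed matrix gives
  det(λ I - A) = p(λ) = λ^2 + (-2)λ + (-8).
Solving p(λ) = 0 yields eigenvalues ≈ -2, 4. (A is shown rounded to 4 decimals, so these recover the underlying integer eigenvalues to within that precision.)
Verification: the trace of A = 2 equals the sum of eigenvalues 2, and det(A) ≈ -8.0001 matches the eigenvalue product -8.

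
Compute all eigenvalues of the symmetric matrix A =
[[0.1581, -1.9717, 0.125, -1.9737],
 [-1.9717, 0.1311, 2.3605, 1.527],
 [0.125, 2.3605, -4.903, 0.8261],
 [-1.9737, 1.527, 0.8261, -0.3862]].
sigma(A) ≈ {-6, -2, -1, 4}

A is real symmetric, so its spectrum consists of real eigenvalues. Expanding the characteristic polynomial of the displayed matrix gives
  det(λ I - A) = p(λ) = λ^4 + (5)λ^3 + (-16)λ^2 + (-68)λ + (-48).
Solving p(λ) = 0 yields eigenvalues ≈ -6, -2, -1, 4. (A is shown rounded to 4 decimals, so these recover the underlying integer eigenvalues to within that precision.)
Verification: the trace of A = -5 equals the sum of eigenvalues -5, and det(A) ≈ -47.9991 matches the eigenvalue product -48.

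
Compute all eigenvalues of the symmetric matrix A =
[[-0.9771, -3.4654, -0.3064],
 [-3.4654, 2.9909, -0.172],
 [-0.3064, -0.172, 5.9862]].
sigma(A) ≈ {-3, 5, 6}

A is real symmetric, so its spectrum consists of real eigenvalues. Expanding the characteristic polynomial of the displayed matrix gives
  det(λ I - A) = p(λ) = λ^3 + (-8)λ^2 + (-3)λ + (90).
Solving p(λ) = 0 yields eigenvalues ≈ -3, 5, 6. (A is shown rounded to 4 decimals, so these recover the underlying integer eigenvalues to within that precision.)
Verification: the trace of A = 8 equals the sum of eigenvalues 8, and det(A) ≈ -89.9995 matches the eigenvalue product -90.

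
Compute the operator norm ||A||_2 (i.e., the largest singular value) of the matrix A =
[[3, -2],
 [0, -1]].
||A||_2 = sqrt((14 + sqrt(160))/2) ≈ 3.6503 (= sqrt(largest eigenvalue of A^T A))

||A||_2 = sigma_max(A) = sqrt(lambda_max(A^T A)). Form the symmetric matrix M = A^T A =
[[9, -6],
 [-6, 5]].
Its characteristic polynomial (trace, determinant of M give the coefficients) is
  p(λ) = det(λ I - M) = λ^2 - 14λ + 9.
For λ^2 - 14λ + 9 the discriminant is 160. It is nonnegative but not a perfect square, so the roots are real and irrational: λ = (14 ± sqrt(160))/2 ≈ 13.3246, 0.6754.
So the eigenvalues of A^T A are ≈ 0.6754, 13.3246 (all ≥ 0, as they must be for A^T A). The largest is λ_max = (14 + sqrt(160))/2 ≈ 13.3246, hence ||A||_2 = sqrt(λ_max) = sqrt((14 + sqrt(160))/2) ≈ 3.6503.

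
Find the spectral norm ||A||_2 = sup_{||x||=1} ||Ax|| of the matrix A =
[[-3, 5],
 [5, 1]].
||A||_2 = sqrt((60 + sqrt(464))/2) ≈ 6.3852 (= sqrt(largest eigenvalue of A^T A))

||A||_2 = sigma_max(A) = sqrt(lambda_max(A^T A)). Form the symmetric matrix M = A^T A =
[[34, -10],
 [-10, 26]].
Its characteristic polynomial (trace, determinant of M give the coefficients) is
  p(λ) = det(λ I - M) = λ^2 - 60λ + 784.
For λ^2 - 60λ + 784 the discriminant is 464. It is nonnegative but not a perfect square, so the roots are real and irrational: λ = (60 ± sqrt(464))/2 ≈ 40.7703, 19.2297.
So the eigenvalues of A^T A are ≈ 19.2297, 40.7703 (all ≥ 0, as they must be for A^T A). The largest is λ_max = (60 + sqrt(464))/2 ≈ 40.7703, hence ||A||_2 = sqrt(λ_max) = sqrt((60 + sqrt(464))/2) ≈ 6.3852.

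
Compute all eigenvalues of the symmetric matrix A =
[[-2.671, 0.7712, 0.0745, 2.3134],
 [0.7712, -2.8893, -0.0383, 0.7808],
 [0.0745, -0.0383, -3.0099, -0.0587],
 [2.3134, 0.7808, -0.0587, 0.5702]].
sigma(A) ≈ {-4, -3, 2} (-3 with multiplicity 2)

A is real symmetric, so its spectrum consists of real eigenvalues. Expanding the characteristic polynomial of the displayed matrix gives
  det(λ I - A) = p(λ) = λ^4 + (8)λ^3 + (13)λ^2 + (-30)λ + (-72).
Solving p(λ) = 0 yields eigenvalues ≈ -4, -3, -3, 2. (A is shown rounded to 4 decimals, so these recover the underlying integer eigenvalues to within that precision.)
Verification: the trace of A = -8 equals the sum of eigenvalues -8, and det(A) ≈ -72.0009 matches the eigenvalue product -72.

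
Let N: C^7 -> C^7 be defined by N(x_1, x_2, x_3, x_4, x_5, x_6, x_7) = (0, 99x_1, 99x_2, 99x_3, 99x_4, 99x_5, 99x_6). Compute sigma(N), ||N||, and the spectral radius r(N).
sigma(N) = {0}; ||N|| = 99; r(N) = 0. (N is nilpotent with N^7 = 0.)

On C^7, N is a strictly lower-triangular matrix with 99 on the subdiagonal and zeros elsewhere, so its characteristic polynomial is lambda^7 and every eigenvalue is 0: sigma(N) = {0}. For the operator norm, N e_i = 99e_{i+1} for i = 1, ..., 6 and N e_7 = 0, so the singular values of N are 99 (with multiplicity 6) and 0; hence ||N|| = 99. The spectral radius r(N) = max|lambda| = 0. Note ||N|| > r(N) — characteristic of non-normal nilpotent operators. Indeed N^7 = 0.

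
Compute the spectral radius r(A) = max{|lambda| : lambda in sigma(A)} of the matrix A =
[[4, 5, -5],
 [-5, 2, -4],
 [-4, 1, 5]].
r(A) ≈ 8.8321

The eigenvalues of A are the roots of its characteristic polynomial. With M = A (coefficients from the trace, the sum of principal 2x2 minors, and det A):
  p(λ) = det(λ I - M) = λ^3 - 11λ^2 + 47λ - 246.
No integer candidate from the rational root theorem (±divisors of 246) is a root, so the roots are irrational. The cubic discriminant is Δ = -802363 < 0, so there is one real root and a complex-conjugate pair. p(8) = -62 and p(9) = 15 have opposite signs, so a root lies in (8, 9); Newton's method refines it to λ ≈ 8.8321. Dividing out (λ - (8.8321)) leaves approximately λ^2 - 2.1679λ + 27.8529. For λ^2 - 2.1679λ + 27.8529 the discriminant is -106.7119. It is negative, so the remaining roots are the complex-conjugate pair λ ≈ 1.0839 ± 5.1651i. Their product equals the constant term, so |λ|^2 ≈ 27.8529 and |λ| ≈ 5.2776.
Thus the eigenvalues (to 4 decimals) are 8.8321 (modulus 8.8321); 1.0839 ± 5.1651i (modulus 5.2776). The spectral radius is the largest modulus: r(A) ≈ 8.8321. (Cross-check: r(A) ≤ ||A||_2 ≈ 9.642; equality holds whenever A is normal, though it can also hold for some non-normal A.)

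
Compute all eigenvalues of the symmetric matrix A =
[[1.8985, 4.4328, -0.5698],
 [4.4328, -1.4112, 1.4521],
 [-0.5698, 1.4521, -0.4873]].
sigma(A) ≈ {-5, 0, 5}

A is real symmetric, so its spectrum consists of real eigenvalues. Expanding the characteristic polynomial of the displayed matrix gives
  det(λ I - A) = p(λ) = λ^3 + (0)λ^2 + (-25)λ + (0).
Solving p(λ) = 0 yields eigenvalues ≈ -5, 0, 5. (A is shown rounded to 4 decimals, so these recover the underlying integer eigenvalues to within that precision.)
Verification: the trace of A = 0 equals the sum of eigenvalues 0, and det(A) ≈ 0.0004 matches the eigenvalue product 0.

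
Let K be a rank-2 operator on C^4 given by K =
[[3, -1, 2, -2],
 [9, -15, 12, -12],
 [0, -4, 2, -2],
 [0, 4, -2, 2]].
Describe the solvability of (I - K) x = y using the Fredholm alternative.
(I - K) is invertible (det(I - K) = 21 ≠ 0), so for every y in C^4 the equation (I - K) x = y has a unique solution.

K has rank 2 and factors as K = U V^T = u1 v1^T + u2 v2^T with u1 = (2, 3, -1, 1), v1 = (2, -2, 2, -2), u2 = (-1, 3, 2, -2), v2 = (1, -3, 2, -2) (multiplying out reproduces the displayed K). The nonzero eigenvalues of U V^T coincide with those of the 2 x 2 matrix G = V^T U = [[v1·u1, v1·u2], [v2·u1, v2·u2]] = [[-6, 0], [-11, -2]], and by the Sylvester determinant identity det(I_4 - U V^T) = det(I_2 - V^T U) = det([[7, 0], [11, 3]]) = (7)(3) - (0)(11) = 21. (Direct check: I - K =
[[-2, 1, -2, 2],
 [-9, 16, -12, 12],
 [0, 4, -1, 2],
 [0, -4, 2, -1]]
has determinant 21.) The finite-dimensional Fredholm alternative says: either (I - K) is invertible, or ker(I - K) ≠ {0} and then range(I - K) = ker((I - K)^*)^⊥, with dim ker(I - K) = dim ker((I - K)^*). Since det(I - K) ≠ 0, 1 is not an eigenvalue of K and ker(I - K) = {0}, so we are in the first case: for every y there is a unique x = (I - K)^(-1) y. (Explicitly, by the Woodbury identity, (I - U V^T)^(-1) = I + U (I_2 - G)^(-1) V^T.)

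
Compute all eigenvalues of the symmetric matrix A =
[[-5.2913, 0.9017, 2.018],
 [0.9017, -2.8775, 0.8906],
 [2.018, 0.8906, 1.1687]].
sigma(A) ≈ {-6, -3, 2}

A is real symmetric, so its spectrum consists of real eigenvalues. Expanding the characteristic polynomial of the displayed matrix gives
  det(λ I - A) = p(λ) = λ^3 + (7)λ^2 + (0)λ + (-36).
Solving p(λ) = 0 yields eigenvalues ≈ -6, -3, 2. (A is shown rounded to 4 decimals, so these recover the underlying integer eigenvalues to within that precision.)
Verification: the trace of A = -7 equals the sum of eigenvalues -7, and det(A) ≈ 36.0002 matches the eigenvalue product 36.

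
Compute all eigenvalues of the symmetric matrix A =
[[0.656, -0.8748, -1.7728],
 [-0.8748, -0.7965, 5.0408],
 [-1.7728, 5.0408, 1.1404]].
sigma(A) ≈ {-5, 0, 6}

A is real symmetric, so its spectrum consists of real eigenvalues. Expanding the characteristic polynomial of the displayed matrix gives
  det(λ I - A) = p(λ) = λ^3 + (-1)λ^2 + (-30)λ + (0).
Solving p(λ) = 0 yields eigenvalues ≈ -5, 0, 6. (A is shown rounded to 4 decimals, so these recover the underlying integer eigenvalues to within that precision.)
Verification: the trace of A = 1 equals the sum of eigenvalues 1, and det(A) ≈ 0.0009 matches the eigenvalue product 0.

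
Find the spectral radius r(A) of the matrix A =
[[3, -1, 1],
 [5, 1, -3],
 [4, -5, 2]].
r(A) ≈ 4.2825

The eigenvalues of A are the roots of its characteristic polynomial. With M = A (coefficients from the trace, the sum of principal 2x2 minors, and det A):
  p(λ) = det(λ I - M) = λ^3 - 6λ^2 - 3λ + 46.
No integer candidate from the rational root theorem (±divisors of 46) is a root, so the roots are irrational. The cubic discriminant is Δ = -2052 < 0, so there is one real root and a complex-conjugate pair. p(-3) = -26 and p(-2) = 20 have opposite signs, so a root lies in (-3, -2); Newton's method refines it to λ ≈ -2.5082. Dividing out (λ - (-2.5082)) leaves approximately λ^2 - 8.5082λ + 18.34. For λ^2 - 8.5082λ + 18.34 the discriminant is -0.971. It is negative, so the remaining roots are the complex-conjugate pair λ ≈ 4.2541 ± 0.4927i. Their product equals the constant term, so |λ|^2 ≈ 18.34 and |λ| ≈ 4.2825.
Thus the eigenvalues (to 4 decimals) are -2.5082 (modulus 2.5082); 4.2541 ± 0.4927i (modulus 4.2825). The spectral radius is the largest modulus: r(A) ≈ 4.2825. (Cross-check: r(A) ≤ ||A||_2 ≈ 7.7531; equality holds whenever A is normal, though it can also hold for some non-normal A.)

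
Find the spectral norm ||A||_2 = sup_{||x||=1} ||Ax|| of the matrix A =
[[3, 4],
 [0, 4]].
||A||_2 = sqrt((41 + sqrt(1105))/2) ≈ 6.0927 (= sqrt(largest eigenvalue of A^T A))

||A||_2 = sigma_max(A) = sqrt(lambda_max(A^T A)). Form the symmetric matrix M = A^T A =
[[9, 12],
 [12, 32]].
Its characteristic polynomial (trace, determinant of M give the coefficients) is
  p(λ) = det(λ I - M) = λ^2 - 41λ + 144.
For λ^2 - 41λ + 144 the discriminant is 1105. It is nonnegative but not a perfect square, so the roots are real and irrational: λ = (41 ± sqrt(1105))/2 ≈ 37.1208, 3.8792.
So the eigenvalues of A^T A are ≈ 3.8792, 37.1208 (all ≥ 0, as they must be for A^T A). The largest is λ_max = (41 + sqrt(1105))/2 ≈ 37.1208, hence ||A||_2 = sqrt(λ_max) = sqrt((41 + sqrt(1105))/2) ≈ 6.0927.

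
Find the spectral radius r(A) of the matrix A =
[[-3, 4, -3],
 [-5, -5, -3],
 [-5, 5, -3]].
r(A) ≈ 8.3233

The eigenvalues of A are the roots of its characteristic polynomial. With M = A (coefficients from the trace, the sum of principal 2x2 minors, and det A):
  p(λ) = det(λ I - M) = λ^3 + 11λ^2 + 59λ - 60.
No integer candidate from the rational root theorem (±divisors of 60) is a root, so the roots are irrational. The cubic discriminant is Δ = -878995 < 0, so there is one real root and a complex-conjugate pair. p(0) = -60 and p(1) = 11 have opposite signs, so a root lies in (0, 1); Newton's method refines it to λ ≈ 0.8661. Dividing out (λ - (0.8661)) leaves approximately λ^2 + 11.8661λ + 69.2771. For λ^2 + 11.8661λ + 69.2771 the discriminant is -136.3042. It is negative, so the remaining roots are the complex-conjugate pair λ ≈ -5.933 ± 5.8375i. Their product equals the constant term, so |λ|^2 ≈ 69.2771 and |λ| ≈ 8.3233.
Thus the eigenvalues (to 4 decimals) are 0.8661 (modulus 0.8661); -5.933 ± 5.8375i (modulus 8.3233). The spectral radius is the largest modulus: r(A) ≈ 8.3233. (Cross-check: r(A) ≤ ||A||_2 ≈ 9.7373; equality holds whenever A is normal, though it can also hold for some non-normal A.)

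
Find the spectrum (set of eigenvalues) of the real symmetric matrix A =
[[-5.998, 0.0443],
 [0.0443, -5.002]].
sigma(A) ≈ {-6, -5}

A is real symmetric, so its spectrum consists of real eigenvalues. Expanding the characteristic polynomial of the displayed matrix gives
  det(λ I - A) = p(λ) = λ^2 + (11)λ + (30).
Solving p(λ) = 0 yields eigenvalues ≈ -6, -5. (A is shown rounded to 4 decimals, so these recover the underlying integer eigenvalues to within that precision.)
Verification: the trace of A = -11 equals the sum of eigenvalues -11, and det(A) ≈ 30.0000 matches the eigenvalue product 30.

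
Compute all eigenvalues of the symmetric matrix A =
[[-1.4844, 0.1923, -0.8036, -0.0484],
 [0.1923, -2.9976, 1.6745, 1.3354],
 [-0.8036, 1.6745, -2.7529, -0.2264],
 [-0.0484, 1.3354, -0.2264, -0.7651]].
sigma(A) ≈ {-5, -2, -1, 0}

A is real symmetric, so its spectrum consists of real eigenvalues. Expanding the characteristic polynomial of the displayed matrix gives
  det(λ I - A) = p(λ) = λ^4 + (8)λ^3 + (17)λ^2 + (10)λ + (0).
Solving p(λ) = 0 yields eigenvalues ≈ -5, -2, -1, 0. (A is shown rounded to 4 decimals, so these recover the underlying integer eigenvalues to within that precision.)
Verification: the trace of A = -8 equals the sum of eigenvalues -8, and det(A) ≈ -0.0003 matches the eigenvalue product 0.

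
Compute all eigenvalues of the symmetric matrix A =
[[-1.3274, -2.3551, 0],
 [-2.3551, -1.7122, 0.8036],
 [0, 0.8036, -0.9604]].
sigma(A) ≈ {-4, -1, 1}

A is real symmetric, so its spectrum consists of real eigenvalues. Expanding the characteristic polynomial of the displayed matrix gives
  det(λ I - A) = p(λ) = λ^3 + (4)λ^2 + (-1)λ + (-4).
Solving p(λ) = 0 yields eigenvalues ≈ -4, -1, 1. (A is shown rounded to 4 decimals, so these recover the underlying integer eigenvalues to within that precision.)
Verification: the trace of A = -4 equals the sum of eigenvalues -4, and det(A) ≈ 4.0001 matches the eigenvalue product 4.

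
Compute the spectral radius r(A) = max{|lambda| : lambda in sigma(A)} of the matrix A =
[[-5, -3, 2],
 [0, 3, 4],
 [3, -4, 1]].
r(A) ≈ 6.1208

The eigenvalues of A are the roots of its characteristic polynomial. With M = A (coefficients from the trace, the sum of principal 2x2 minors, and det A):
  p(λ) = det(λ I - M) = λ^3 + λ^2 - 7λ + 149.
No integer candidate from the rational root theorem (±divisors of 149) is a root, so the roots are irrational. The cubic discriminant is Δ = -617376 < 0, so there is one real root and a complex-conjugate pair. p(-7) = -96 and p(-6) = 11 have opposite signs, so a root lies in (-7, -6); Newton's method refines it to λ ≈ -6.1208. Dividing out (λ - (-6.1208)) leaves approximately λ^2 - 5.1208λ + 24.3433. For λ^2 - 5.1208λ + 24.3433 the discriminant is -71.1506. It is negative, so the remaining roots are the complex-conjugate pair λ ≈ 2.5604 ± 4.2175i. Their product equals the constant term, so |λ|^2 ≈ 24.3433 and |λ| ≈ 4.9339.
Thus the eigenvalues (to 4 decimals) are -6.1208 (modulus 6.1208); 2.5604 ± 4.2175i (modulus 4.9339). The spectral radius is the largest modulus: r(A) ≈ 6.1208. (Cross-check: r(A) ≤ ||A||_2 ≈ 6.1723; equality holds whenever A is normal, though it can also hold for some non-normal A.)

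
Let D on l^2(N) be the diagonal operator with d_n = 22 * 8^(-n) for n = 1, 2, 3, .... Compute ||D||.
||D|| = 11/4 (attained at n = 1)

For D diagonal, ||D|| = sup_n |d_n|. The sequence d_n = 22 * 8^(-n) is positive and strictly decreasing (ratio 8^(-1) < 1), so the supremum is d_1 = 22/8 = 11/4. Hence ||D|| = 11/4.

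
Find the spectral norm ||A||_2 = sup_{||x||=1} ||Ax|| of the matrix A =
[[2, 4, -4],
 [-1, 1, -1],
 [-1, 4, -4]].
||A||_2 = sqrt((72 + sqrt(3672))/2) ≈ 8.1424 (= sqrt(largest eigenvalue of A^T A))

||A||_2 = sigma_max(A) = sqrt(lambda_max(A^T A)). Form the symmetric matrix M = A^T A =
[[6, 3, -3],
 [3, 33, -33],
 [-3, -33, 33]].
Its characteristic polynomial (trace, sum of principal 2x2 minors, determinant of M give the coefficients) is
  p(λ) = det(λ I - M) = λ^3 - 72λ^2 + 378λ.
The constant term is 0, so λ = 0 is a root. Dividing out λ leaves p(λ) = λ(λ^2 - 72λ + 378). For λ^2 - 72λ + 378 the discriminant is 3672. It is nonnegative but not a perfect square, so the roots are real and irrational: λ = (72 ± sqrt(3672))/2 ≈ 66.2985, 5.7015.
So the eigenvalues of A^T A are ≈ 0, 5.7015, 66.2985 (all ≥ 0, as they must be for A^T A). The largest is λ_max = (72 + sqrt(3672))/2 ≈ 66.2985, hence ||A||_2 = sqrt(λ_max) = sqrt((72 + sqrt(3672))/2) ≈ 8.1424.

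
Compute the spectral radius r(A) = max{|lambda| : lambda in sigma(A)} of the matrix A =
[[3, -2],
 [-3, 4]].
r(A) = 6

The eigenvalues of A are the roots of its characteristic polynomial. With M = A (coefficients from the trace and determinant):
  p(λ) = det(λ I - M) = λ^2 - 7λ + 6.
For λ^2 - 7λ + 6 the discriminant is 25. It is a perfect square (5^2), so the roots are rational: λ = (7 ± 5)/2 = 6, 1.
Thus the eigenvalues (to 4 decimals) are 6 (modulus 6); 1 (modulus 1). The spectral radius is the largest modulus: r(A) = 6. (Cross-check: r(A) ≤ ||A||_2 ≈ 6.085; equality holds whenever A is normal, though it can also hold for some non-normal A.)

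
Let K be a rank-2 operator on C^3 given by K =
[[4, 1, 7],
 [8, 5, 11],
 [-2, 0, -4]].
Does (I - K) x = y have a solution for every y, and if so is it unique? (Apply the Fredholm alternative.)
(I - K) is invertible (det(I - K) = -14 ≠ 0), so for every y in C^3 the equation (I - K) x = y has a unique solution.

K has rank 2 and factors as K = U V^T = u1 v1^T + u2 v2^T with u1 = (-2, 2, 2), v1 = (1, 1, 1), u2 = (3, 3, -2), v2 = (2, 1, 3) (multiplying out reproduces the displayed K). The nonzero eigenvalues of U V^T coincide with those of the 2 x 2 matrix G = V^T U = [[v1·u1, v1·u2], [v2·u1, v2·u2]] = [[2, 4], [4, 3]], and by the Sylvester determinant identity det(I_3 - U V^T) = det(I_2 - V^T U) = det([[-1, -4], [-4, -2]]) = (-1)(-2) - (-4)(-4) = -14. (Direct check: I - K =
[[-3, -1, -7],
 [-8, -4, -11],
 [2, 0, 5]]
has determinant -14.) The finite-dimensional Fredholm alternative says: either (I - K) is invertible, or ker(I - K) ≠ {0} and then range(I - K) = ker((I - K)^*)^⊥, with dim ker(I - K) = dim ker((I - K)^*). Since det(I - K) ≠ 0, 1 is not an eigenvalue of K and ker(I - K) = {0}, so we are in the first case: for every y there is a unique x = (I - K)^(-1) y. (Explicitly, by the Woodbury identity, (I - U V^T)^(-1) = I + U (I_2 - G)^(-1) V^T.)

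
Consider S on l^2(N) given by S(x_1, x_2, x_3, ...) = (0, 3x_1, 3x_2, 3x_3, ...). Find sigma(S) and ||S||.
sigma(S) = closed disk {z in C : |z| ≤ 3}; ||S|| = 3

Note S = 3·U where U is the unit right shift (U x)_k = x_{k-1} (with x_0 := 0); so ||S|| = 3||U|| and sigma(S) = 3·sigma(U). ||S x||^2 = sum_{k≥1} |3x_k|^2 = 9||x||^2, so ||S|| = 3 and sigma(S) ⊂ {|z| ≤ 3}. For any |lambda| < 3, the equation (S - lambda I) x = 0 forces x_1 = 0, then 3x_k = lambda x_{k+1} ⇒ x = 0, so S has no eigenvalues. But (S - lambda I) is not surjective for |lambda| < 3: solving (S - lambda I) x = e_1 would require x_n proportional to (lambda/3)^(-n), which is not in l^2. So every |lambda| < 3 lies in the residual spectrum. The boundary |lambda| = 3 is in the approximate point spectrum (the spectrum is closed). Hence sigma(S) is the closed disk of radius 3.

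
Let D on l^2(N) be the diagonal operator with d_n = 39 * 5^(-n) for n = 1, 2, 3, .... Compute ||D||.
||D|| = 39/5 (attained at n = 1)

For D diagonal, ||D|| = sup_n |d_n|. The sequence d_n = 39 * 5^(-n) is positive and strictly decreasing (ratio 5^(-1) < 1), so the supremum is d_1 = 39/5. Hence ||D|| = 39/5.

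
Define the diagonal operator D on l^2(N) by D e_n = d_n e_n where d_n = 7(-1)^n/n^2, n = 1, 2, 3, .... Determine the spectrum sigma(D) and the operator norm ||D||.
sigma(D) = {7(-1)^n/n^2 : n ≥ 1} ∪ {0}; ||D|| = 7

A bounded diagonal operator on l^2 with diagonal entries d_n has spectrum equal to the closure of {d_n : n ≥ 1}: every d_n is an eigenvalue (with eigenvector e_n), so {d_n} ⊂ sigma(D); the spectrum is closed, so its closure is too; and for lambda not in the closure, (D - lambda I) has bounded inverse (the diagonal entries 1/(d_n - lambda) are bounded). For our sequence d_n = 7(-1)^n/n^2, n = 1, 2, 3, ...:
  - {d_n} = {7(-1)^n/n^2 : n ≥ 1}; the only limit point is 0
  - closure = {7(-1)^n/n^2 : n ≥ 1} ∪ {0}
For the norm: a diagonal operator has ||D|| = sup_n |d_n|. Here |d_n| = 7/n^2 is decreasing, so sup_n |d_n| = |d_1| = 7. So ||D|| = 7.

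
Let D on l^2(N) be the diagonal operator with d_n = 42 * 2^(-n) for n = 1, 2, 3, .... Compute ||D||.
||D|| = 21 (attained at n = 1)

For D diagonal, ||D|| = sup_n |d_n|. The sequence d_n = 42 * 2^(-n) is positive and strictly decreasing (ratio 2^(-1) < 1), so the supremum is d_1 = 42/2 = 21. Hence ||D|| = 21.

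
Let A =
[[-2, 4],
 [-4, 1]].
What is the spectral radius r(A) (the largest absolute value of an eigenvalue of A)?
r(A) = sqrt(14) ≈ 3.7417

The eigenvalues of A are the roots of its characteristic polynomial. With M = A (coefficients from the trace and determinant):
  p(λ) = det(λ I - M) = λ^2 + λ + 14.
For λ^2 + λ + 14 the discriminant is -55. It is negative, so the roots are the complex-conjugate pair λ = -1/2 ± (sqrt(55)/2) i ≈ -0.5 ± 3.7081i. For a conjugate pair the product of the roots equals the constant term, so |λ|^2 = 14 and |λ| = sqrt(14) ≈ 3.7417.
Thus the eigenvalues (to 4 decimals) are -0.5 ± 3.7081i (modulus 3.7417). The spectral radius is the largest modulus: r(A) = sqrt(14) ≈ 3.7417. (Cross-check: r(A) ≤ ||A||_2 ≈ 5.5311; equality holds whenever A is normal, though it can also hold for some non-normal A.)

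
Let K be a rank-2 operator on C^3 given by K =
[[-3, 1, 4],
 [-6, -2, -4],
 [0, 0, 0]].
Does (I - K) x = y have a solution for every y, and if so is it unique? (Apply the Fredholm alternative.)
(I - K) is invertible (det(I - K) = 18 ≠ 0), so for every y in C^3 the equation (I - K) x = y has a unique solution.

K has rank 2 and factors as K = U V^T = u1 v1^T + u2 v2^T with u1 = (-2, 0, 0), v1 = (3, 0, -1), u2 = (1, -2, 0), v2 = (3, 1, 2) (multiplying out reproduces the displayed K). The nonzero eigenvalues of U V^T coincide with those of the 2 x 2 matrix G = V^T U = [[v1·u1, v1·u2], [v2·u1, v2·u2]] = [[-6, 3], [-6, 1]], and by the Sylvester determinant identity det(I_3 - U V^T) = det(I_2 - V^T U) = det([[7, -3], [6, 0]]) = (7)(0) - (-3)(6) = 18. (Direct check: I - K =
[[4, -1, -4],
 [6, 3, 4],
 [0, 0, 1]]
has determinant 18.) The finite-dimensional Fredholm alternative says: either (I - K) is invertible, or ker(I - K) ≠ {0} and then range(I - K) = ker((I - K)^*)^⊥, with dim ker(I - K) = dim ker((I - K)^*). Since det(I - K) ≠ 0, 1 is not an eigenvalue of K and ker(I - K) = {0}, so we are in the first case: for every y there is a unique x = (I - K)^(-1) y. (Explicitly, by the Woodbury identity, (I - U V^T)^(-1) = I + U (I_2 - G)^(-1) V^T.)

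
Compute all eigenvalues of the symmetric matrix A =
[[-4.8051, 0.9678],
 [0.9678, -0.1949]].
sigma(A) ≈ {-5, 0}

A is real symmetric, so its spectrum consists of real eigenvalues. Expanding the characteristic polynomial of the displayed matrix gives
  det(λ I - A) = p(λ) = λ^2 + (5)λ + (0).
Solving p(λ) = 0 yields eigenvalues ≈ -5, 0. (A is shown rounded to 4 decimals, so these recover the underlying integer eigenvalues to within that precision.)
Verification: the trace of A = -5 equals the sum of eigenvalues -5, and det(A) ≈ -0.0001 matches the eigenvalue product 0.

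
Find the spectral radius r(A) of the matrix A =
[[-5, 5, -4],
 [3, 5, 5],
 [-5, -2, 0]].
r(A) ≈ 8.8519

The eigenvalues of A are the roots of its characteristic polynomial. With M = A (coefficients from the trace, the sum of principal 2x2 minors, and det A):
  p(λ) = det(λ I - M) = λ^3 - 50λ + 251.
No integer candidate from the rational root theorem (±divisors of 251) is a root, so the roots are irrational. The cubic discriminant is Δ = -1201027 < 0, so there is one real root and a complex-conjugate pair. p(-9) = -28 and p(-8) = 139 have opposite signs, so a root lies in (-9, -8); Newton's method refines it to λ ≈ -8.8519. Dividing out (λ - (-8.8519)) leaves approximately λ^2 - 8.8519λ + 28.3556. For λ^2 - 8.8519λ + 28.3556 the discriminant is -35.0668. It is negative, so the remaining roots are the complex-conjugate pair λ ≈ 4.4259 ± 2.9609i. Their product equals the constant term, so |λ|^2 ≈ 28.3556 and |λ| ≈ 5.325.
Thus the eigenvalues (to 4 decimals) are -8.8519 (modulus 8.8519); 4.4259 ± 2.9609i (modulus 5.325). The spectral radius is the largest modulus: r(A) ≈ 8.8519. (Cross-check: r(A) ≤ ||A||_2 ≈ 9.2968; equality holds whenever A is normal, though it can also hold for some non-normal A.)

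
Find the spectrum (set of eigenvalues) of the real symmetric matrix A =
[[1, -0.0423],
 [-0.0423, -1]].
sigma(A) ≈ {-1, 1}

A is real symmetric, so its spectrum consists of real eigenvalues. Expanding the characteristic polynomial of the displayed matrix gives
  det(λ I - A) = p(λ) = λ^2 + (0)λ + (-1).
Solving p(λ) = 0 yields eigenvalues ≈ -1, 1. (A is shown rounded to 4 decimals, so these recover the underlying integer eigenvalues to within that precision.)
Verification: the trace of A = 0 equals the sum of eigenvalues 0, and det(A) ≈ -1.0000 matches the eigenvalue product -1.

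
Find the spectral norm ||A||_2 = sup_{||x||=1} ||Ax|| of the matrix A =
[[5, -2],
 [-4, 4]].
||A||_2 = sqrt((61 + sqrt(3145))/2) ≈ 7.6512 (= sqrt(largest eigenvalue of A^T A))

||A||_2 = sigma_max(A) = sqrt(lambda_max(A^T A)). Form the symmetric matrix M = A^T A =
[[41, -26],
 [-26, 20]].
Its characteristic polynomial (trace, determinant of M give the coefficients) is
  p(λ) = det(λ I - M) = λ^2 - 61λ + 144.
For λ^2 - 61λ + 144 the discriminant is 3145. It is nonnegative but not a perfect square, so the roots are real and irrational: λ = (61 ± sqrt(3145))/2 ≈ 58.5401, 2.4599.
So the eigenvalues of A^T A are ≈ 2.4599, 58.5401 (all ≥ 0, as they must be for A^T A). The largest is λ_max = (61 + sqrt(3145))/2 ≈ 58.5401, hence ||A||_2 = sqrt(λ_max) = sqrt((61 + sqrt(3145))/2) ≈ 7.6512.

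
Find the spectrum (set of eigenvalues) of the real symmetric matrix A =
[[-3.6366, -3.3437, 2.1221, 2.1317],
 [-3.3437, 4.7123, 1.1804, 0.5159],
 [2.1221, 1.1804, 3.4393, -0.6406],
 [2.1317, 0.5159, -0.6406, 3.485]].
sigma(A) ≈ {-6, 4, 6} (4 with multiplicity 2)

A is real symmetric, so its spectrum consists of real eigenvalues. Expanding the characteristic polynomial of the displayed matrix gives
  det(λ I - A) = p(λ) = λ^4 + (-8)λ^3 + (-20)λ^2 + (288)λ + (-575.9973).
Solving p(λ) = 0 yields eigenvalues ≈ -6, 4, 4, 6. (A is shown rounded to 4 decimals, so these recover the underlying integer eigenvalues to within that precision.)
Verification: the trace of A = 8 equals the sum of eigenvalues 8, and det(A) ≈ -575.9973 matches the eigenvalue product -576.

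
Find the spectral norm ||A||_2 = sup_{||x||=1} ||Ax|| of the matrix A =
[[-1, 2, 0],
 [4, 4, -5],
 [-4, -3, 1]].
||A||_2 ≈ 8.8447 (= sqrt(largest eigenvalue of A^T A))

||A||_2 = sigma_max(A) = sqrt(lambda_max(A^T A)). Form the symmetric matrix M = A^T A =
[[33, 26, -24],
 [26, 29, -23],
 [-24, -23, 26]].
Its characteristic polynomial (trace, sum of principal 2x2 minors, determinant of M give the coefficients) is
  p(λ) = det(λ I - M) = λ^3 - 88λ^2 + 788λ - 1849.
No integer candidate from the rational root theorem (±divisors of 1849) is a root, so the roots are irrational. The cubic discriminant is Δ = 26807317 > 0, so there are three distinct real roots. p(4) = -41 and p(5) = 16 have opposite signs, so a root lies in (4, 5); Newton's method refines it to λ ≈ 4.4041. p(5) = 16 and p(6) = -73 have opposite signs, so a root lies in (5, 6); Newton's method refines it to λ ≈ 5.3667. p(78) = -1225 and p(79) = 4234 have opposite signs, so a root lies in (78, 79); Newton's method refines it to λ ≈ 78.2292. Check (Vieta): the three roots sum to 88, matching tr M = 88.
So the eigenvalues of A^T A are ≈ 4.4041, 5.3667, 78.2292 (all ≥ 0, as they must be for A^T A). The largest is λ_max ≈ 78.2292, hence ||A||_2 = sqrt(λ_max) ≈ 8.8447.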